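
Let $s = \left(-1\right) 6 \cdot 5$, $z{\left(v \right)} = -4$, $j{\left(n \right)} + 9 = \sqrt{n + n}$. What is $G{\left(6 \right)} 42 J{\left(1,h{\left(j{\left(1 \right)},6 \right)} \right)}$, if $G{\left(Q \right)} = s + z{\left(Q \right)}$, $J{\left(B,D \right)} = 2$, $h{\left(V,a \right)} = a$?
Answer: $-2856$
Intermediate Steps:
$j{\left(n \right)} = -9 + \sqrt{2} \sqrt{n}$ ($j{\left(n \right)} = -9 + \sqrt{n + n} = -9 + \sqrt{2 n} = -9 + \sqrt{2} \sqrt{n}$)
$s = -30$ ($s = \left(-6\right) 5 = -30$)
$G{\left(Q \right)} = -34$ ($G{\left(Q \right)} = -30 - 4 = -34$)
$G{\left(6 \right)} 42 J{\left(1,h{\left(j{\left(1 \right)},6 \right)} \right)} = \left(-34\right) 42 \cdot 2 = \left(-1428\right) 2 = -2856$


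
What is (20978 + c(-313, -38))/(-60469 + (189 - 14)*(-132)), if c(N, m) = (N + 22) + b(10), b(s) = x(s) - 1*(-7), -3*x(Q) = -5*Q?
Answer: -62132/250707 ≈ -0.24783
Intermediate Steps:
x(Q) = 5*Q/3 (x(Q) = -(-5)*Q/3 = 5*Q/3)
b(s) = 7 + 5*s/3 (b(s) = 5*s/3 - 1*(-7) = 5*s/3 + 7 = 7 + 5*s/3)
c(N, m) = 137/3 + N (c(N, m) = (N + 22) + (7 + (5/3)*10) = (22 + N) + (7 + 50/3) = (22 + N) + 71/3 = 137/3 + N)
(20978 + c(-313, -38))/(-60469 + (189 - 14)*(-132)) = (20978 + (137/3 - 313))/(-60469 + (189 - 14)*(-132)) = (20978 - 802/3)/(-60469 + 175*(-132)) = 62132/(3*(-60469 - 23100)) = (62132/3)/(-83569) = (62132/3)*(-1/83569) = -62132/250707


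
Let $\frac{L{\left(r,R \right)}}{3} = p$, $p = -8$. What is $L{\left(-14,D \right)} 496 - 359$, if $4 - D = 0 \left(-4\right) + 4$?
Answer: $-12263$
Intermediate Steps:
$D = 0$ ($D = 4 - \left(0 \left(-4\right) + 4\right) = 4 - \left(0 + 4\right) = 4 - 4 = 0$)
$L{\left(r,R \right)} = -24$ ($L{\left(r,R \right)} = 3 \left(-8\right) = -24$)
$L{\left(-14,D \right)} 496 - 359 = \left(-24\right) 496 - 359 = -11904 - 359 = -12263$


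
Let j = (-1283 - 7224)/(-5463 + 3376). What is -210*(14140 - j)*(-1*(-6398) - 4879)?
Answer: -9410738670270/2087 ≈ -4.5092e+9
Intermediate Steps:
j = 8507/2087 (j = -8507/(-2087) = -8507*(-1/2087) = 8507/2087 ≈ 4.0762)
-210*(14140 - j)*(-1*(-6398) - 4879) = -210*(14140 - 1*8507/2087)*(-1*(-6398) - 4879) = -210*(14140 - 8507/2087)*(6398 - 4879) = -6195351330*1519/2087 = -210*44813041287/2087 = -9410738670270/2087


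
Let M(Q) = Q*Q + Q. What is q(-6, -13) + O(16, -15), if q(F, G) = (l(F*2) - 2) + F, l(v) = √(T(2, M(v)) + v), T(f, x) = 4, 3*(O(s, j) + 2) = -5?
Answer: -35/3 + 2*I*√2 ≈ -11.667 + 2.8284*I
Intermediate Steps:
O(s, j) = -11/3 (O(s, j) = -2 + (⅓)*(-5) = -2 - 5/3 = -11/3)
M(Q) = Q + Q² (M(Q) = Q² + Q = Q + Q²)
l(v) = √(4 + v)
q(F, G) = -2 + F + √(4 + 2*F) (q(F, G) = (√(4 + F*2) - 2) + F = (√(4 + 2*F) - 2) + F = (-2 + √(4 + 2*F)) + F = -2 + F + √(4 + 2*F))
q(-6, -13) + O(16, -15) = (-2 - 6 + √(4 + 2*(-6))) - 11/3 = (-2 - 6 + √(4 - 12)) - 11/3 = (-2 - 6 + √(-8)) - 11/3 = (-2 - 6 + 2*I*√2) - 11/3 = (-8 + 2*I*√2) - 11/3 = -35/3 + 2*I*√2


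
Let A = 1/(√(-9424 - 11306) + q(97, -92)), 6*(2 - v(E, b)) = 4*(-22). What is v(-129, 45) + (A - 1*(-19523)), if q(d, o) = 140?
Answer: 236410469/12099 - I*√20730/40330 ≈ 19540.0 - 0.00357*I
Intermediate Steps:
v(E, b) = 50/3 (v(E, b) = 2 - 2*(-22)/3 = 2 - ⅙*(-88) = 2 + 44/3 = 50/3)
A = 1/(140 + I*√20730) (A = 1/(√(-9424 - 11306) + 140) = 1/(√(-20730) + 140) = 1/(I*√20730 + 140) = 1/(140 + I*√20730) ≈ 0.0034714 - 0.00357*I)
v(-129, 45) + (A - 1*(-19523)) = 50/3 + ((14/4033 - I*√20730/40330) - 1*(-19523)) = 50/3 + ((14/4033 - I*√20730/40330) + 19523) = 50/3 + (78736273/4033 - I*√20730/40330) = 236410469/12099 - I*√20730/40330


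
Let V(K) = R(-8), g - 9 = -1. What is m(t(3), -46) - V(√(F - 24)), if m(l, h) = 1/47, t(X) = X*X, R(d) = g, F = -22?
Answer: -375/47 ≈ -7.9787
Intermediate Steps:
g = 8 (g = 9 - 1 = 8)
R(d) = 8
V(K) = 8
t(X) = X²
m(l, h) = 1/47
m(t(3), -46) - V(√(F - 24)) = 1/47 - 1*8 = 1/47 - 8 = -375/47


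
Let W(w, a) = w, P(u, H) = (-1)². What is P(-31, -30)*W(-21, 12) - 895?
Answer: -916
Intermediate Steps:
P(u, H) = 1
P(-31, -30)*W(-21, 12) - 895 = 1*(-21) - 895 = -21 - 895 = -916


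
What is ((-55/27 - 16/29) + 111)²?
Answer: 7205632996/613089 ≈ 11753.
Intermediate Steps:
((-55/27 - 16/29) + 111)² = (-2027/783 + 111)² = (84886/783)² = 7205632996/613089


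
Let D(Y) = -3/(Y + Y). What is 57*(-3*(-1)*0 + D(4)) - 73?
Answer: -755/8 ≈ -94.375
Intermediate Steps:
D(Y) = -3/(2*Y) (D(Y) = -3*1/(2*Y) = -3/(2*Y))
57*(-3*(-1)*0 + D(4)) - 73 = 57*(-3*(-1)*0 - 3/2/4) - 73 = 57*(3*0 - 3/2*1/4) - 73 = 57*(0 - 3/8) - 73 = 57*(-3/8) - 73 = -171/8 - 73 = -755/8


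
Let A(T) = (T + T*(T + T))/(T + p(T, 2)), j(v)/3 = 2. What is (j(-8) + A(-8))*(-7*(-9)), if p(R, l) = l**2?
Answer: -1512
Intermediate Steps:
j(v) = 6 (j(v) = 3*2 = 6)
A(T) = (T + 2*T**2)/(4 + T) (A(T) = (T + T*(T + T))/(T + 2**2) = (T + T*(2*T))/(T + 4) = (T + 2*T**2)/(4 + T))
(j(-8) + A(-8))*(-7*(-9)) = (6 - 8*(1 + 2*(-8))/(4 - 8))*(-7*(-9)) = (6 - 8*(1 - 16)/(-4))*63 = (6 - 8*(-1/4)*(-15))*63 = (6 - 30)*63 = -24*63 = -1512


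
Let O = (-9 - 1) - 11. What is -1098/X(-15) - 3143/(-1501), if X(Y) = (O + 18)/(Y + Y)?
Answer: -16477837/1501 ≈ -10978.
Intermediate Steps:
O = -21 (O = -10 - 11 = -21)
X(Y) = -3/(2*Y) (X(Y) = (-21 + 18)/(Y + Y) = -3*1/(2*Y) = -3/(2*Y))
-1098/X(-15) - 3143/(-1501) = -1098/((-3/2/(-15))) - 3143/(-1501) = -1098/((-3/2*(-1/15))) - 3143*(-1/1501) = -1098/⅒ + 3143/1501 = -1098*10 + 3143/1501 = -10980 + 3143/1501 = -16477837/1501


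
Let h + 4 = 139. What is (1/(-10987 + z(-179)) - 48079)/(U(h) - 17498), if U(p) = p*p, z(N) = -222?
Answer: -538917512/8148943 ≈ -66.133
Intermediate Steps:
h = 135 (h = -4 + 139 = 135)
U(p) = p²
(1/(-10987 + z(-179)) - 48079)/(U(h) - 17498) = (1/(-10987 - 222) - 48079)/(135² - 17498) = (1/(-11209) - 48079)/(18225 - 17498) = (-1/11209 - 48079)/727 = -538917512/11209*1/727 = -538917512/8148943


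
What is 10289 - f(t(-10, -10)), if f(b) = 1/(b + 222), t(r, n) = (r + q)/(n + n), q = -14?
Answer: 11482519/1116 ≈ 10289.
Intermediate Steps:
t(r, n) = (-14 + r)/(2*n) (t(r, n) = (r - 14)/(n + n) = (-14 + r)/((2*n)) = (-14 + r)*(1/(2*n)) = (-14 + r)/(2*n))
f(b) = 1/(222 + b)
10289 - f(t(-10, -10)) = 10289 - 1/(222 + (½)*(-14 - 10)/(-10)) = 10289 - 1/(222 + (½)*(-⅒)*(-24)) = 10289 - 1/(222 + 6/5) = 10289 - 1/1116/5 = 10289 - 1*5/1116 = 10289 - 5/1116 = 11482519/1116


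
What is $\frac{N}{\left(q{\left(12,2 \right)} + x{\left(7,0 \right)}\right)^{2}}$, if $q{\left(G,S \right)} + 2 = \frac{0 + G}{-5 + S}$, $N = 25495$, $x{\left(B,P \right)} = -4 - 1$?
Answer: $\frac{25495}{121} \approx 210.7$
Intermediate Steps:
$x{\left(B,P \right)} = -5$ ($x{\left(B,P \right)} = -4 - 1 = -5$)
$q{\left(G,S \right)} = -2 + \frac{G}{-5 + S}$ ($q{\left(G,S \right)} = -2 + \frac{0 + G}{-5 + S} = -2 + \frac{G}{-5 + S}$)
$\frac{N}{\left(q{\left(12,2 \right)} + x{\left(7,0 \right)}\right)^{2}} = \frac{25495}{\left(\frac{10 + 12 - 4}{-5 + 2} - 5\right)^{2}} = \frac{25495}{\left(\frac{10 + 12 - 4}{-3} - 5\right)^{2}} = \frac{25495}{\left(\left(- \frac{1}{3}\right) 18 - 5\right)^{2}} = \frac{25495}{\left(-6 - 5\right)^{2}} = \frac{25495}{\left(-11\right)^{2}} = \frac{25495}{121}$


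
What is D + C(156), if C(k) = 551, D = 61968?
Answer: 62519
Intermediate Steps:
D + C(156) = 61968 + 551 = 62519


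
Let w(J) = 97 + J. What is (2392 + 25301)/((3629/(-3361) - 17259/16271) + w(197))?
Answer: 1514442410883/15960873356 ≈ 94.885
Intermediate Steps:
(2392 + 25301)/((3629/(-3361) - 17259/16271) + w(197)) = (2392 + 25301)/((3629/(-3361) - 17259/16271) + (97 + 197)) = 27693/((3629*(-1/3361) - 17259*1/16271) + 294) = 27693/((-3629/3361 - 17259/16271) + 294) = 27693/(-117054958/54686831 + 294) = 27693/(15960873356/54686831) = 27693*(54686831/15960873356) = 1514442410883/15960873356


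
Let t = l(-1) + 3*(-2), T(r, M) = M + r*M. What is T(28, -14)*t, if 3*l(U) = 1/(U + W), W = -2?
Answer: 22330/9 ≈ 2481.1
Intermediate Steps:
l(U) = 1/(3*(-2 + U)) (l(U) = 1/(3*(U - 2)) = 1/(3*(-2 + U)))
T(r, M) = M + M*r
t = -55/9 (t = 1/(3*(-2 - 1)) + 3*(-2) = (⅓)/(-3) - 6 = (⅓)*(-⅓) - 6 = -⅑ - 6 = -55/9 ≈ -6.1111)
T(28, -14)*t = -14*(1 + 28)*(-55/9) = -14*29*(-55/9) = -406*(-55/9) = 22330/9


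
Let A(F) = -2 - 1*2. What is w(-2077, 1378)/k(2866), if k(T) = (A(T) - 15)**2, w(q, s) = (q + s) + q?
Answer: -2776/361 ≈ -7.6898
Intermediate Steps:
A(F) = -4 (A(F) = -2 - 2 = -4)
w(q, s) = s + 2*q
k(T) = 361 (k(T) = (-4 - 15)**2 = (-19)**2 = 361)
w(-2077, 1378)/k(2866) = (1378 + 2*(-2077))/361 = (1378 - 4154)*(1/361) = -2776*1/361 = -2776/361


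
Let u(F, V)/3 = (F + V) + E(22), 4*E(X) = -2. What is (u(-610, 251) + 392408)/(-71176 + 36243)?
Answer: -782659/69866 ≈ -11.202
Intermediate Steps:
E(X) = -½ (E(X) = (¼)*(-2) = -½)
u(F, V) = -3/2 + 3*F + 3*V (u(F, V) = 3*((F + V) - ½) = 3*(-½ + F + V) = -3/2 + 3*F + 3*V)
(u(-610, 251) + 392408)/(-71176 + 36243) = ((-3/2 + 3*(-610) + 3*251) + 392408)/(-71176 + 36243) = ((-3/2 - 1830 + 753) + 392408)/(-34933) = (-2157/2 + 392408)*(-1/34933) = (782659/2)*(-1/34933) = -782659/69866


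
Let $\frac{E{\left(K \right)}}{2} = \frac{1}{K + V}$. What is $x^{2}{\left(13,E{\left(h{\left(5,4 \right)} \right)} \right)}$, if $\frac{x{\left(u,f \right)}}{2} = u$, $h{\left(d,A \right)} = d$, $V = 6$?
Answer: $676$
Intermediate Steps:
$E{\left(K \right)} = \frac{2}{6 + K}$ ($E{\left(K \right)} = \frac{2}{K + 6} = \frac{2}{6 + K}$)
$x{\left(u,f \right)} = 2 u$
$x^{2}{\left(13,E{\left(h{\left(5,4 \right)} \right)} \right)} = \left(2 \cdot 13\right)^{2} = 26^{2} = 676$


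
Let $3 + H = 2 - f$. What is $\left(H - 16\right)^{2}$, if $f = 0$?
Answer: $289$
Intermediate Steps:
$H = -1$ ($H = -3 + \left(2 - 0\right) = -3 + \left(2 + 0\right) = -3 + 2 = -1$)
$\left(H - 16\right)^{2} = \left(-1 - 16\right)^{2} = \left(-17\right)^{2} = 289$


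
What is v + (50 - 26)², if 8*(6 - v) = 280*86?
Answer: -2428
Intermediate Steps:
v = -3004 (v = 6 - 35*86 = 6 - ⅛*24080 = 6 - 3010 = -3004)
v + (50 - 26)² = -3004 + (50 - 26)² = -3004 + 24² = -3004 + 576 = -2428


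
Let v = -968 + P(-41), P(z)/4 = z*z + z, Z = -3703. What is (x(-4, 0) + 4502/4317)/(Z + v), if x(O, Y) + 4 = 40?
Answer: 159914/8154813 ≈ 0.019610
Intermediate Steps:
x(O, Y) = 36 (x(O, Y) = -4 + 40 = 36)
P(z) = 4*z + 4*z² (P(z) = 4*(z*z + z) = 4*(z² + z) = 4*(z + z²) = 4*z + 4*z²)
v = 5592 (v = -968 + 4*(-41)*(1 - 41) = -968 + 4*(-41)*(-40) = -968 + 6560 = 5592)
(x(-4, 0) + 4502/4317)/(Z + v) = (36 + 4502/4317)/(-3703 + 5592) = (36 + 4502*(1/4317))/1889 = (36 + 4502/4317)*(1/1889) = (159914/4317)*(1/1889) = 159914/8154813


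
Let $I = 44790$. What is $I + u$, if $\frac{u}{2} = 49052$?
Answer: $142894$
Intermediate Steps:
$u = 98104$ ($u = 2 \cdot 49052 = 98104$)
$I + u = 44790 + 98104 = 142894$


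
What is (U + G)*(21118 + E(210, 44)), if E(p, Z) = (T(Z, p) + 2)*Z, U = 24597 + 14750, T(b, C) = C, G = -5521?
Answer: 1029866396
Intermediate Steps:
U = 39347
E(p, Z) = Z*(2 + p) (E(p, Z) = (p + 2)*Z = (2 + p)*Z = Z*(2 + p))
(U + G)*(21118 + E(210, 44)) = (39347 - 5521)*(21118 + 44*(2 + 210)) = 33826*(21118 + 44*212) = 33826*(21118 + 9328) = 33826*30446 = 1029866396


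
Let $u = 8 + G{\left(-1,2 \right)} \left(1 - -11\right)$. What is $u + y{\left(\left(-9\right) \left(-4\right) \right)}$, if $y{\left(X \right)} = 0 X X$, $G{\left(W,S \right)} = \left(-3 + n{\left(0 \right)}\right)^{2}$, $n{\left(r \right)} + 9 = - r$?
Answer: $1736$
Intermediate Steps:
$n{\left(r \right)} = -9 - r$
$G{\left(W,S \right)} = 144$ ($G{\left(W,S \right)} = \left(-3 - 9\right)^{2} = \left(-12\right)^{2} = 144$)
$y{\left(X \right)} = 0$ ($y{\left(X \right)} = 0 X = 0$)
$u = 1736$ ($u = 8 + 144 \left(1 - -11\right) = 8 + 144 \left(1 + 11\right) = 8 + 144 \cdot 12 = 8 + 1728 = 1736$)
$u + y{\left(\left(-9\right) \left(-4\right) \right)} = 1736 + 0 = 1736$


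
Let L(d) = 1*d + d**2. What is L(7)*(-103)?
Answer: -5768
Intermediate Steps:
L(d) = d + d**2
L(7)*(-103) = (7*(1 + 7))*(-103) = (7*8)*(-103) = 56*(-103) = -5768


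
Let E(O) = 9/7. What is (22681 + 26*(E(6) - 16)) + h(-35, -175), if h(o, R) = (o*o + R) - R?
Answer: 164664/7 ≈ 23523.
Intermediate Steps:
E(O) = 9/7 (E(O) = 9*(⅐) = 9/7)
h(o, R) = o² (h(o, R) = (o² + R) - R = (R + o²) - R = o²)
(22681 + 26*(E(6) - 16)) + h(-35, -175) = (22681 + 26*(9/7 - 16)) + (-35)² = (22681 + 26*(-103/7)) + 1225 = (22681 - 2678/7) + 1225 = 156089/7 + 1225 = 164664/7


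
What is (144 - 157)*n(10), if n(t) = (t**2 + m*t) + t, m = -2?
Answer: -1170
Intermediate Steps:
n(t) = t**2 - t (n(t) = (t**2 - 2*t) + t = t**2 - t)
(144 - 157)*n(10) = (144 - 157)*(10*(-1 + 10)) = -130*9 = -13*90 = -1170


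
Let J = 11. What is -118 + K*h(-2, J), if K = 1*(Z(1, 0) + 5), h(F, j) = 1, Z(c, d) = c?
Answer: -112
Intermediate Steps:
K = 6 (K = 1*(1 + 5) = 1*6 = 6)
-118 + K*h(-2, J) = -118 + 6*1 = -118 + 6 = -112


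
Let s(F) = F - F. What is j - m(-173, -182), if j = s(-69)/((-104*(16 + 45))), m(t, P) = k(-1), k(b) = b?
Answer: 1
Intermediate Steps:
m(t, P) = -1
s(F) = 0
j = 0 (j = 0/((-104*(16 + 45))) = 0/((-104*61)) = 0/(-6344) = 0*(-1/6344) = 0)
j - m(-173, -182) = 0 - 1*(-1) = 0 + 1 = 1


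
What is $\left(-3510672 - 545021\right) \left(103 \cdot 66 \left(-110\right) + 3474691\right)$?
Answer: $-11059513854323$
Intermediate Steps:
$\left(-3510672 - 545021\right) \left(103 \cdot 66 \left(-110\right) + 3474691\right) = - 4055693 \left(6798 \left(-110\right) + 3474691\right) = - 4055693 \left(-747780 + 3474691\right) = \left(-4055693\right) 2726911 = -11059513854323$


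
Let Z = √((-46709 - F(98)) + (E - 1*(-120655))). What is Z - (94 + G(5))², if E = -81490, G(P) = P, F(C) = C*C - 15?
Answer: -9801 + I*√17133 ≈ -9801.0 + 130.89*I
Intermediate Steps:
F(C) = -15 + C² (F(C) = C² - 15 = -15 + C²)
Z = I*√17133 (Z = √((-46709 - (-15 + 98²)) + (-81490 - 1*(-120655))) = √((-46709 - (-15 + 9604)) + (-81490 + 120655)) = √((-46709 - 1*9589) + 39165) = √((-46709 - 9589) + 39165) = √(-56298 + 39165) = √(-17133) = I*√17133 ≈ 130.89*I)
Z - (94 + G(5))² = I*√17133 - (94 + 5)² = I*√17133 - 1*99² = I*√17133 - 1*9801 = I*√17133 - 9801 = -9801 + I*√17133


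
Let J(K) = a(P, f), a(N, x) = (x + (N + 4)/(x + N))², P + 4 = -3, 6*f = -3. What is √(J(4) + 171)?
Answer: 7*√349/10 ≈ 13.077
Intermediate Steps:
f = -½ (f = (⅙)*(-3) = -½ ≈ -0.50000)
P = -7 (P = -4 - 3 = -7)
a(N, x) = (x + (4 + N)/(N + x))²
J(K) = 1/100 (J(K) = (4 - 7 + (-½)² - 7*(-½))²/(-7 - ½)² = (4 - 7 + ¼ + 7/2)²/(-15/2)² = 4*(¾)²/225 = (4/225)*(9/16) = 1/100)
√(J(4) + 171) = √(1/100 + 171) = √(17101/100) = 7*√349/10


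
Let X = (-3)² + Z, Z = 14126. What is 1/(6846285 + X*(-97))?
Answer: 1/5475190 ≈ 1.8264e-7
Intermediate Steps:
X = 14135 (X = (-3)² + 14126 = 9 + 14126 = 14135)
1/(6846285 + X*(-97)) = 1/(6846285 + 14135*(-97)) = 1/(6846285 - 1371095) = 1/5475190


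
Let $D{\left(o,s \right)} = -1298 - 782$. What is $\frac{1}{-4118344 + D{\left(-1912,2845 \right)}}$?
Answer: $- \frac{1}{4120424} \approx -2.4269 \cdot 10^{-7}$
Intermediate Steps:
$D{\left(o,s \right)} = -2080$ ($D{\left(o,s \right)} = -1298 - 782 = -2080$)
$\frac{1}{-4118344 + D{\left(-1912,2845 \right)}} = \frac{1}{-4118344 - 2080} = \frac{1}{-4120424} = - \frac{1}{4120424}$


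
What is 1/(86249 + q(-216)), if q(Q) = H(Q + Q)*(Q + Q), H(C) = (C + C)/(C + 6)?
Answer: 71/6061471 ≈ 1.1713e-5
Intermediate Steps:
H(C) = 2*C/(6 + C) (H(C) = (2*C)/(6 + C) = 2*C/(6 + C))
q(Q) = 8*Q**2/(6 + 2*Q) (q(Q) = (2*(Q + Q)/(6 + (Q + Q)))*(Q + Q) = (2*(2*Q)/(6 + 2*Q))*(2*Q) = (4*Q/(6 + 2*Q))*(2*Q) = 8*Q**2/(6 + 2*Q))
1/(86249 + q(-216)) = 1/(86249 + 4*(-216)**2/(3 - 216)) = 1/(86249 + 4*46656/(-213)) = 1/(86249 + 4*46656*(-1/213)) = 1/(86249 - 62208/71) = 1/(6061471/71) = 71/6061471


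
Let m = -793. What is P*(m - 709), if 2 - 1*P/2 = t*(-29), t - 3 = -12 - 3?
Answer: 1039384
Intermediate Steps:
t = -12 (t = 3 + (-12 - 3) = 3 - 15 = -12)
P = -692 (P = 4 - (-24)*(-29) = 4 - 2*348 = 4 - 696 = -692)
P*(m - 709) = -692*(-793 - 709) = -692*(-1502) = 1039384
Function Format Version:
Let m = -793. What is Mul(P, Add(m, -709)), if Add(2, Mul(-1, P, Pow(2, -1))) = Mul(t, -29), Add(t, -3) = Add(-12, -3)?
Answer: 1039384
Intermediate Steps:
t = -12 (t = Add(3, Add(-12, -3)) = Add(3, -15) = -12)
P = -692 (P = Add(4, Mul(-2, Mul(-12, -29))) = Add(4, Mul(-2, 348)) = Add(4, -696) = -692)
Mul(P, Add(m, -709)) = Mul(-692, Add(-793, -709)) = Mul(-692, -1502) = 1039384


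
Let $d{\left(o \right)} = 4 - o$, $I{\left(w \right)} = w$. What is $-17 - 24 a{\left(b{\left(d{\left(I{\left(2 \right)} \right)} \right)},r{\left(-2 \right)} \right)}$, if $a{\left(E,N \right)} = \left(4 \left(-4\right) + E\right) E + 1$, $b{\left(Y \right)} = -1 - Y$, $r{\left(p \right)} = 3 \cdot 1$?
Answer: $-1409$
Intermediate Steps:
$r{\left(p \right)} = 3$
$a{\left(E,N \right)} = 1 + E \left(-16 + E\right)$ ($a{\left(E,N \right)} = \left(-16 + E\right) E + 1 = E \left(-16 + E\right) + 1 = 1 + E \left(-16 + E\right)$)
$-17 - 24 a{\left(b{\left(d{\left(I{\left(2 \right)} \right)} \right)},r{\left(-2 \right)} \right)} = -17 - 24 \left(1 + \left(-1 - \left(4 - 2\right)\right)^{2} - 16 \left(-1 - \left(4 - 2\right)\right)\right) = -17 - 24 \left(1 + \left(-1 - 2\right)^{2} - 16 \left(-1 - 2\right)\right) = -17 - 24 \left(1 + \left(-3\right)^{2} - -48\right) = -17 - 24 \left(1 + 9 + 48\right) = -17 - 1392 = -1409$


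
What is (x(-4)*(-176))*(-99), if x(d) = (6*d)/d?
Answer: 104544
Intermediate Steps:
x(d) = 6
(x(-4)*(-176))*(-99) = (6*(-176))*(-99) = -1056*(-99) = 104544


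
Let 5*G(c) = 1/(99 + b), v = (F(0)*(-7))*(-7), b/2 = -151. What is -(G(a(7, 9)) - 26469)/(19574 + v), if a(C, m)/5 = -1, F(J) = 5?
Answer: 26866036/20116285 ≈ 1.3355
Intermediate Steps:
b = -302 (b = 2*(-151) = -302)
a(C, m) = -5 (a(C, m) = 5*(-1) = -5)
v = 245 (v = (5*(-7))*(-7) = -35*(-7) = 245)
G(c) = -1/1015 (G(c) = 1/(5*(99 - 302)) = (⅕)/(-203) = (⅕)*(-1/203) = -1/1015)
-(G(a(7, 9)) - 26469)/(19574 + v) = -(-1/1015 - 26469)/(19574 + 245) = -(-26866036)/(1015*19819) = -1*(-26866036/20116285) = 26866036/20116285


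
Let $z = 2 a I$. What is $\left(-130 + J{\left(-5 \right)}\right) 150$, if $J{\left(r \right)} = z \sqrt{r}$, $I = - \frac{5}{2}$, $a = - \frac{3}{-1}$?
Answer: $-19500 - 2250 i \sqrt{5} \approx -19500.0 - 5031.2 i$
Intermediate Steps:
$a = 3$ ($a = \left(-3\right) \left(-1\right) = 3$)
$I = - \frac{5}{2}$ ($I = \left(-5\right) \frac{1}{2} = - \frac{5}{2} \approx -2.5$)
$z = -15$ ($z = 2 \cdot 3 \left(- \frac{5}{2}\right) = 6 \left(- \frac{5}{2}\right) = -15$)
$J{\left(r \right)} = - 15 \sqrt{r}$
$\left(-130 + J{\left(-5 \right)}\right) 150 = \left(-130 - 15 \sqrt{-5}\right) 150 = \left(-130 - 15 i \sqrt{5}\right) 150 = -19500 - 2250 i \sqrt{5}$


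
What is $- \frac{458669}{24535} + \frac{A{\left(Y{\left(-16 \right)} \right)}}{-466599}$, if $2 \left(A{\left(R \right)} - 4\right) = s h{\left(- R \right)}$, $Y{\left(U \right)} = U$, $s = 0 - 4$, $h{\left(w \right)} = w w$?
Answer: $- \frac{30571718993}{1635429495} \approx -18.693$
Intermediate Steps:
$h{\left(w \right)} = w^{2}$
$s = -4$ ($s = 0 - 4 = -4$)
$A{\left(R \right)} = 4 - 2 R^{2}$ ($A{\left(R \right)} = 4 + \frac{\left(-4\right) \left(- R\right)^{2}}{2} = 4 + \frac{\left(-4\right) R^{2}}{2} = 4 - 2 R^{2}$)
$- \frac{458669}{24535} + \frac{A{\left(Y{\left(-16 \right)} \right)}}{-466599} = - \frac{458669}{24535} + \frac{4 - 2 \left(-16\right)^{2}}{-466599} = \left(-458669\right) \frac{1}{24535} + \left(4 - 512\right) \left(- \frac{1}{466599}\right) = - \frac{458669}{24535} + \left(4 - 512\right) \left(- \frac{1}{466599}\right) = - \frac{458669}{24535} - - \frac{508}{466599} = - \frac{458669}{24535} + \frac{508}{466599} = - \frac{30571718993}{1635429495}$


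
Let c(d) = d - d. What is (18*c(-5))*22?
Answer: 0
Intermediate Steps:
c(d) = 0
(18*c(-5))*22 = (18*0)*22 = 0*22 = 0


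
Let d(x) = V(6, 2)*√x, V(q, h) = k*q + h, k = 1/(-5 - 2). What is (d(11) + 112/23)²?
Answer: 987072/25921 + 256*√11/23 ≈ 74.995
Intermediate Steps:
k = -⅐ (k = 1/(-7) = -⅐ ≈ -0.14286)
V(q, h) = h - q/7 (V(q, h) = -q/7 + h = h - q/7)
d(x) = 8*√x/7 (d(x) = (2 - ⅐*6)*√x = (2 - 6/7)*√x = 8*√x/7)
(d(11) + 112/23)² = (8*√11/7 + 112/23)² = (112/23 + 8*√11/7)²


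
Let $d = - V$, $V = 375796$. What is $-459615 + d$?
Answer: $-835411$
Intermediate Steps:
$d = -375796$ ($d = \left(-1\right) 375796 = -375796$)
$-459615 + d = -459615 - 375796 = -835411$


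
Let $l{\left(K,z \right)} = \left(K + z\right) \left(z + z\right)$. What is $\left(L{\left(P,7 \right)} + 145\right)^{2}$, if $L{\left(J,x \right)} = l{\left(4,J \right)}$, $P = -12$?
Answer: $113569$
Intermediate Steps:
$l{\left(K,z \right)} = 2 z \left(K + z\right)$ ($l{\left(K,z \right)} = \left(K + z\right) 2 z = 2 z \left(K + z\right)$)
$L{\left(J,x \right)} = 2 J \left(4 + J\right)$
$\left(L{\left(P,7 \right)} + 145\right)^{2} = \left(2 \left(-12\right) \left(4 - 12\right) + 145\right)^{2} = \left(2 \left(-12\right) \left(-8\right) + 145\right)^{2} = \left(192 + 145\right)^{2} = 337^{2} = 113569$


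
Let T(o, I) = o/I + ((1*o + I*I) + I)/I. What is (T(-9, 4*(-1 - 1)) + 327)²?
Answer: 1661521/16 ≈ 1.0385e+5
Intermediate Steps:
T(o, I) = o/I + (I + o + I²)/I (T(o, I) = o/I + ((o + I²) + I)/I = o/I + (I + o + I²)/I)
(T(-9, 4*(-1 - 1)) + 327)² = ((1 + 4*(-1 - 1) + 2*(-9)/(4*(-1 - 1))) + 327)² = ((1 + 4*(-2) + 2*(-9)/(4*(-2))) + 327)² = ((1 - 8 + 2*(-9)/(-8)) + 327)² = ((1 - 8 + 2*(-9)*(-⅛)) + 327)² = ((1 - 8 + 9/4) + 327)² = (-19/4 + 327)² = (1289/4)² = 1661521/16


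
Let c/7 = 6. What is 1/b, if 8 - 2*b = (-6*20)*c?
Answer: 1/2524 ≈ 0.00039620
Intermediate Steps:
c = 42 (c = 7*6 = 42)
b = 2524 (b = 4 - (-6*20)*42/2 = 4 - (-60)*42 = 4 - 1/2*(-5040) = 4 + 2520 = 2524)
1/b = 1/2524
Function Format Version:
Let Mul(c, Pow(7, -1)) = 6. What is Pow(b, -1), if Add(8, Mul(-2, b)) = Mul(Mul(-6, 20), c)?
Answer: Rational(1, 2524) ≈ 0.00039620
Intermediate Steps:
c = 42 (c = Mul(7, 6) = 42)
b = 2524 (b = Add(4, Mul(Rational(-1, 2), Mul(Mul(-6, 20), 42))) = Add(4, Mul(Rational(-1, 2), Mul(-120, 42))) = Add(4, Mul(Rational(-1, 2), -5040)) = Add(4, 2520) = 2524)
Pow(b, -1) = Pow(2524, -1) = Rational(1, 2524)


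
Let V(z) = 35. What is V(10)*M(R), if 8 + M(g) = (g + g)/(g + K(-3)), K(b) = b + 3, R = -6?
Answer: -210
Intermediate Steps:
K(b) = 3 + b
M(g) = -6 (M(g) = -8 + (g + g)/(g + (3 - 3)) = -8 + (2*g)/(g + 0) = -8 + (2*g)/g = -8 + 2 = -6)
V(10)*M(R) = 35*(-6) = -210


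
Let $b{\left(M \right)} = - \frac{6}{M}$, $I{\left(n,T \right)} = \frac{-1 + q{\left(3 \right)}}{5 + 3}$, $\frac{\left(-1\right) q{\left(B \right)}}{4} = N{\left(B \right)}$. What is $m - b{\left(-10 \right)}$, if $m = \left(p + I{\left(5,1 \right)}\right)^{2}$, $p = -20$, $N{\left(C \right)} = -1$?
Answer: $\frac{123053}{320} \approx 384.54$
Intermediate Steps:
$q{\left(B \right)} = 4$ ($q{\left(B \right)} = \left(-4\right) \left(-1\right) = 4$)
$I{\left(n,T \right)} = \frac{3}{8}$ ($I{\left(n,T \right)} = \frac{-1 + 4}{5 + 3} = \frac{3}{8}$)
$m = \frac{24649}{64}$ ($m = \left(-20 + \frac{3}{8}\right)^{2} = \left(- \frac{157}{8}\right)^{2} = \frac{24649}{64} \approx 385.14$)
$m - b{\left(-10 \right)} = \frac{24649}{64} - - \frac{6}{-10} = \frac{24649}{64} - \left(-6\right) \left(- \frac{1}{10}\right) = \frac{24649}{64} - \frac{3}{5} = \frac{123053}{320}$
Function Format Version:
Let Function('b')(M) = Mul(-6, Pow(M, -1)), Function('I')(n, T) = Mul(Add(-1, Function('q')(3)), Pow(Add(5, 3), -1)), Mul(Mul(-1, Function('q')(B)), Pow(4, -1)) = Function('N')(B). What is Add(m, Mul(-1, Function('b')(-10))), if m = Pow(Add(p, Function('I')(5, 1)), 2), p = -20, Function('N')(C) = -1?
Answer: Rational(123053, 320) ≈ 384.54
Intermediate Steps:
Function('q')(B) = 4 (Function('q')(B) = Mul(-4, -1) = 4)
Function('I')(n, T) = Rational(3, 8) (Function('I')(n, T) = Mul(Add(-1, 4), Pow(Add(5, 3), -1)) = Mul(3, Pow(8, -1)) = Mul(3, Rational(1, 8)) = Rational(3, 8))
m = Rational(24649, 64) (m = Pow(Add(-20, Rational(3, 8)), 2) = Pow(Rational(-157, 8), 2) = Rational(24649, 64) ≈ 385.14)
Add(m, Mul(-1, Function('b')(-10))) = Add(Rational(24649, 64), Mul(-1, Mul(-6, Pow(-10, -1)))) = Add(Rational(24649, 64), Mul(-1, Mul(-6, Rational(-1, 10)))) = Add(Rational(24649, 64), Mul(-1, Rational(3, 5))) = Add(Rational(24649, 64), Rational(-3, 5)) = Rational(123053, 320)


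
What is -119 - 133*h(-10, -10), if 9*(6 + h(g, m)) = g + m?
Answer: 8771/9 ≈ 974.56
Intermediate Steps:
h(g, m) = -6 + g/9 + m/9 (h(g, m) = -6 + (g + m)/9 = -6 + (g/9 + m/9) = -6 + g/9 + m/9)
-119 - 133*h(-10, -10) = -119 - 133*(-6 + (1/9)*(-10) + (1/9)*(-10)) = -119 - 133*(-6 - 10/9 - 10/9) = -119 - 133*(-74/9) = -119 + 9842/9 = 8771/9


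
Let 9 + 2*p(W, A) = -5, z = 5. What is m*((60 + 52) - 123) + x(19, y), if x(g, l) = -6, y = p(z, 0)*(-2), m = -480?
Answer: 5274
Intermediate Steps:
p(W, A) = -7 (p(W, A) = -9/2 + (1/2)*(-5) = -9/2 - 5/2 = -7)
y = 14 (y = -7*(-2) = 14)
m*((60 + 52) - 123) + x(19, y) = -480*((60 + 52) - 123) - 6 = -480*(112 - 123) - 6 = -480*(-11) - 6 = 5280 - 6 = 5274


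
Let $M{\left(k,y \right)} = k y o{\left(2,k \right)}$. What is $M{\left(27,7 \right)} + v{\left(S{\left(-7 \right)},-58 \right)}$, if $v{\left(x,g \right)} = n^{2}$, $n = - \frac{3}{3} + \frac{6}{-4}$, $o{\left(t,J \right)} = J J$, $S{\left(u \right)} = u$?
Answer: $\frac{551149}{4} \approx 1.3779 \cdot 10^{5}$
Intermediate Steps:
$o{\left(t,J \right)} = J^{2}$
$n = - \frac{5}{2}$ ($n = \left(-3\right) \frac{1}{3} + 6 \left(- \frac{1}{4}\right) = -1 - \frac{3}{2} = - \frac{5}{2} \approx -2.5$)
$v{\left(x,g \right)} = \frac{25}{4}$ ($v{\left(x,g \right)} = \left(- \frac{5}{2}\right)^{2} = \frac{25}{4}$)
$M{\left(k,y \right)} = y k^{3}$ ($M{\left(k,y \right)} = k y k^{2} = y k^{3}$)
$M{\left(27,7 \right)} + v{\left(S{\left(-7 \right)},-58 \right)} = 7 \cdot 27^{3} + \frac{25}{4} = 7 \cdot 19683 + \frac{25}{4} = 137781 + \frac{25}{4} = \frac{551149}{4}$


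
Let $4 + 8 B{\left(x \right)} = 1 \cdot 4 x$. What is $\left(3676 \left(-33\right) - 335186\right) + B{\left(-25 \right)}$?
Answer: $-456507$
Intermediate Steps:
$B{\left(x \right)} = - \frac{1}{2} + \frac{x}{2}$ ($B{\left(x \right)} = - \frac{1}{2} + \frac{1 \cdot 4 x}{8} = - \frac{1}{2} + \frac{4 x}{8} = - \frac{1}{2} + \frac{x}{2}$)
$\left(3676 \left(-33\right) - 335186\right) + B{\left(-25 \right)} = \left(3676 \left(-33\right) - 335186\right) + \left(- \frac{1}{2} + \frac{1}{2} \left(-25\right)\right) = \left(-121308 - 335186\right) - 13 = -456494 - 13 = -456507$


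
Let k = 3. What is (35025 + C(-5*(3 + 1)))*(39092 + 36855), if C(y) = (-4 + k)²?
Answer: 2660119622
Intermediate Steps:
C(y) = 1 (C(y) = (-4 + 3)² = (-1)² = 1)
(35025 + C(-5*(3 + 1)))*(39092 + 36855) = (35025 + 1)*(39092 + 36855) = 35026*75947 = 2660119622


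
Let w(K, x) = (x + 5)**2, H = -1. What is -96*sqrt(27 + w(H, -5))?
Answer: -288*sqrt(3) ≈ -498.83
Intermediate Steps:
w(K, x) = (5 + x)**2
-96*sqrt(27 + w(H, -5)) = -96*sqrt(27 + (5 - 5)**2) = -96*sqrt(27 + 0**2) = -96*sqrt(27 + 0) = -288*sqrt(3)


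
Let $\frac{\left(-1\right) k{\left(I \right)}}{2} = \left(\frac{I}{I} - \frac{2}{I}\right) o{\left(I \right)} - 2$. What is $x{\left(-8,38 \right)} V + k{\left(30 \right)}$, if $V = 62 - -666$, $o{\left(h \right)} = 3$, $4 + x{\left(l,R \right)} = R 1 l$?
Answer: $- \frac{1121128}{5} \approx -2.2423 \cdot 10^{5}$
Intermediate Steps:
$x{\left(l,R \right)} = -4 + R l$ ($x{\left(l,R \right)} = -4 + R 1 l = -4 + R l$)
$V = 728$ ($V = 62 + 666 = 728$)
$k{\left(I \right)} = -2 + \frac{12}{I}$ ($k{\left(I \right)} = - 2 \left(\left(\frac{I}{I} - \frac{2}{I}\right) 3 - 2\right) = - 2 \left(\left(1 - \frac{2}{I}\right) 3 - 2\right) = - 2 \left(\left(3 - \frac{6}{I}\right) - 2\right) = - 2 \left(1 - \frac{6}{I}\right) = -2 + \frac{12}{I}$)
$x{\left(-8,38 \right)} V + k{\left(30 \right)} = \left(-4 + 38 \left(-8\right)\right) 728 - \left(2 - \frac{12}{30}\right) = \left(-4 - 304\right) 728 + \left(-2 + 12 \cdot \frac{1}{30}\right) = \left(-308\right) 728 + \left(-2 + \frac{2}{5}\right) = -224224 - \frac{8}{5} = - \frac{1121128}{5}$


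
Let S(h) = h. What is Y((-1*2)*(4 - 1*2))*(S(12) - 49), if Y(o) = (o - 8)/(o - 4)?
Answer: -111/2 ≈ -55.500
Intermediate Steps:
Y(o) = (-8 + o)/(-4 + o)
Y((-1*2)*(4 - 1*2))*(S(12) - 49) = ((-8 + (-1*2)*(4 - 1*2))/(-4 + (-1*2)*(4 - 1*2)))*(12 - 49) = ((-8 - 2*(4 - 2))/(-4 - 2*(4 - 2)))*(-37) = ((-8 - 2*2)/(-4 - 2*2))*(-37) = ((-8 - 4)/(-4 - 4))*(-37) = (-12/(-8))*(-37) = -⅛*(-12)*(-37) = (3/2)*(-37) = -111/2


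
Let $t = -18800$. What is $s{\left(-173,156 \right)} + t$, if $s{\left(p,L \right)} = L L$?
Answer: $5536$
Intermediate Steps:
$s{\left(p,L \right)} = L^{2}$
$s{\left(-173,156 \right)} + t = 156^{2} - 18800 = 24336 - 18800 = 5536$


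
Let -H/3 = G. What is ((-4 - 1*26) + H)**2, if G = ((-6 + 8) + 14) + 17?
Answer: 16641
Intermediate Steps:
G = 33 (G = (2 + 14) + 17 = 16 + 17 = 33)
H = -99 (H = -3*33 = -99)
((-4 - 1*26) + H)**2 = ((-4 - 1*26) - 99)**2 = ((-4 - 26) - 99)**2 = (-30 - 99)**2 = (-129)**2 = 16641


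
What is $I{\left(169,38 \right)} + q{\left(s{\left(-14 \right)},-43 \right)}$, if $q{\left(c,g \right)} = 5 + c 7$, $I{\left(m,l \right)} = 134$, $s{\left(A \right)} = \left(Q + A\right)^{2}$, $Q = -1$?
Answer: $1714$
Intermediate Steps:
$s{\left(A \right)} = \left(-1 + A\right)^{2}$
$q{\left(c,g \right)} = 5 + 7 c$
$I{\left(169,38 \right)} + q{\left(s{\left(-14 \right)},-43 \right)} = 134 + \left(5 + 7 \left(-1 - 14\right)^{2}\right) = 134 + \left(5 + 7 \left(-15\right)^{2}\right) = 134 + \left(5 + 7 \cdot 225\right) = 134 + \left(5 + 1575\right) = 134 + 1580 = 1714$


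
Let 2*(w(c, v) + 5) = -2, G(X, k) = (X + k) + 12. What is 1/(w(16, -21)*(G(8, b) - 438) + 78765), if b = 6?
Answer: 1/81237 ≈ 1.2310e-5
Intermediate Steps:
G(X, k) = 12 + X + k
w(c, v) = -6 (w(c, v) = -5 + (½)*(-2) = -5 - 1 = -6)
1/(w(16, -21)*(G(8, b) - 438) + 78765) = 1/(-6*((12 + 8 + 6) - 438) + 78765) = 1/(-6*(26 - 438) + 78765) = 1/(-6*(-412) + 78765) = 1/(2472 + 78765) = 1/81237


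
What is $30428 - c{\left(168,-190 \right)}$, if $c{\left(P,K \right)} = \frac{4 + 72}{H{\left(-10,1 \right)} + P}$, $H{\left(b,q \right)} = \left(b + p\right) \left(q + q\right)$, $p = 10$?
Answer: $\frac{1277957}{42} \approx 30428.0$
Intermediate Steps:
$H{\left(b,q \right)} = 2 q \left(10 + b\right)$ ($H{\left(b,q \right)} = \left(b + 10\right) \left(q + q\right) = \left(10 + b\right) 2 q = 2 q \left(10 + b\right)$)
$c{\left(P,K \right)} = \frac{76}{P}$ ($c{\left(P,K \right)} = \frac{4 + 72}{2 \cdot 1 \left(10 - 10\right) + P} = \frac{76}{2 \cdot 1 \cdot 0 + P} = \frac{76}{0 + P} = \frac{76}{P}$)
$30428 - c{\left(168,-190 \right)} = 30428 - \frac{76}{168} = 30428 - 76 \cdot \frac{1}{168} = 30428 - \frac{19}{42} = \frac{1277957}{42}$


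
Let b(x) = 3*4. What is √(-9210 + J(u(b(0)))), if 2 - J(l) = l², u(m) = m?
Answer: 2*I*√2338 ≈ 96.706*I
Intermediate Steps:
b(x) = 12
J(l) = 2 - l²
√(-9210 + J(u(b(0)))) = √(-9210 + (2 - 1*12²)) = √(-9210 + (2 - 1*144)) = √(-9210 + (2 - 144)) = √(-9210 - 142) = √(-9352) = 2*I*√2338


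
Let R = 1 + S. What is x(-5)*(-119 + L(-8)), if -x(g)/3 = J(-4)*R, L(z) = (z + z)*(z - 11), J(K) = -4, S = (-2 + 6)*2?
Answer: 19980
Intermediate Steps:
S = 8 (S = 4*2 = 8)
R = 9 (R = 1 + 8 = 9)
L(z) = 2*z*(-11 + z) (L(z) = (2*z)*(-11 + z) = 2*z*(-11 + z))
x(g) = 108 (x(g) = -(-12)*9 = -3*(-36) = 108)
x(-5)*(-119 + L(-8)) = 108*(-119 + 2*(-8)*(-11 - 8)) = 108*(-119 + 2*(-8)*(-19)) = 108*(-119 + 304) = 108*185 = 19980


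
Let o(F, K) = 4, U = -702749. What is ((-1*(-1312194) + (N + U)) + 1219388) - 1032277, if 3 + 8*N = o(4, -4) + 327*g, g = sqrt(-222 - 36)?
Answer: 6372449/8 + 327*I*sqrt(258)/8 ≈ 7.9656e+5 + 656.55*I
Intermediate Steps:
g = I*sqrt(258) (g = sqrt(-258) = I*sqrt(258) ≈ 16.062*I)
N = 1/8 + 327*I*sqrt(258)/8 (N = -3/8 + (4 + 327*(I*sqrt(258)))/8 = -3/8 + (4 + 327*I*sqrt(258))/8 = -3/8 + (1/2 + 327*I*sqrt(258)/8) = 1/8 + 327*I*sqrt(258)/8 ≈ 0.125 + 656.55*I)
((-1*(-1312194) + (N + U)) + 1219388) - 1032277 = ((-1*(-1312194) + ((1/8 + 327*I*sqrt(258)/8) - 702749)) + 1219388) - 1032277 = ((1312194 + (-5621991/8 + 327*I*sqrt(258)/8)) + 1219388) - 1032277 = ((4875561/8 + 327*I*sqrt(258)/8) + 1219388) - 1032277 = (14630665/8 + 327*I*sqrt(258)/8) - 1032277 = 6372449/8 + 327*I*sqrt(258)/8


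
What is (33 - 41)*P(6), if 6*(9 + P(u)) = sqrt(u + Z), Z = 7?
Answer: 72 - 4*sqrt(13)/3 ≈ 67.193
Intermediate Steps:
P(u) = -9 + sqrt(7 + u)/6 (P(u) = -9 + sqrt(u + 7)/6 = -9 + sqrt(7 + u)/6)
(33 - 41)*P(6) = (33 - 41)*(-9 + sqrt(7 + 6)/6) = -8*(-9 + sqrt(13)/6) = 72 - 4*sqrt(13)/3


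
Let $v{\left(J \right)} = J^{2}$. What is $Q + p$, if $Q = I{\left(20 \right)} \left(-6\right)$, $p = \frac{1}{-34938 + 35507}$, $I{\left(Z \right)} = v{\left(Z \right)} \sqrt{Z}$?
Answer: $\frac{1}{569} - 4800 \sqrt{5} \approx -10733.0$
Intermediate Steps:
$I{\left(Z \right)} = Z^{\frac{5}{2}}$ ($I{\left(Z \right)} = Z^{2} \sqrt{Z} = Z^{\frac{5}{2}}$)
$p = \frac{1}{569} \approx 0.0017575$
$Q = - 4800 \sqrt{5}$ ($Q = 20^{\frac{5}{2}} \left(-6\right) = 800 \sqrt{5} \left(-6\right) = - 4800 \sqrt{5} \approx -10733.0$)
$Q + p = - 4800 \sqrt{5} + \frac{1}{569} = \frac{1}{569} - 4800 \sqrt{5}$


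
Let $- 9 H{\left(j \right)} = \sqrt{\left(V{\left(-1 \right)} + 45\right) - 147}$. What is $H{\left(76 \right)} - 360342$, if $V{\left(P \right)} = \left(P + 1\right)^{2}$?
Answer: $-360342 - \frac{i \sqrt{102}}{9} \approx -3.6034 \cdot 10^{5} - 1.1222 i$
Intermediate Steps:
$V{\left(P \right)} = \left(1 + P\right)^{2}$
$H{\left(j \right)} = - \frac{i \sqrt{102}}{9}$ ($H{\left(j \right)} = - \frac{\sqrt{\left(\left(1 - 1\right)^{2} + 45\right) - 147}}{9} = - \frac{\sqrt{\left(0^{2} + 45\right) - 147}}{9} = - \frac{\sqrt{\left(0 + 45\right) - 147}}{9} = - \frac{\sqrt{45 - 147}}{9} = - \frac{\sqrt{-102}}{9} = - \frac{i \sqrt{102}}{9}$)
$H{\left(76 \right)} - 360342 = - \frac{i \sqrt{102}}{9} - 360342 = -360342 - \frac{i \sqrt{102}}{9}$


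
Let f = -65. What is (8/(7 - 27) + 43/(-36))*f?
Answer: 3731/36 ≈ 103.64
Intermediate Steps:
(8/(7 - 27) + 43/(-36))*f = (8/(7 - 27) + 43/(-36))*(-65) = (8/(-20) + 43*(-1/36))*(-65) = (8*(-1/20) - 43/36)*(-65) = (-⅖ - 43/36)*(-65) = -287/180*(-65) = 3731/36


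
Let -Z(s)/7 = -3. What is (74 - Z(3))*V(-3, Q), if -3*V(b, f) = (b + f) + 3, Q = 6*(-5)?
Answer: 530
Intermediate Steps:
Z(s) = 21 (Z(s) = -7*(-3) = 21)
Q = -30
V(b, f) = -1 - b/3 - f/3 (V(b, f) = -((b + f) + 3)/3 = -(3 + b + f)/3 = -1 - b/3 - f/3)
(74 - Z(3))*V(-3, Q) = (74 - 1*21)*(-1 - ⅓*(-3) - ⅓*(-30)) = (74 - 21)*(-1 + 1 + 10) = 53*10 = 530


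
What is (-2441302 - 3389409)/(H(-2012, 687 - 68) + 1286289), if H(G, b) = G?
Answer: -5830711/1284277 ≈ -4.5401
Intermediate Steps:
(-2441302 - 3389409)/(H(-2012, 687 - 68) + 1286289) = (-2441302 - 3389409)/(-2012 + 1286289) = -5830711/1284277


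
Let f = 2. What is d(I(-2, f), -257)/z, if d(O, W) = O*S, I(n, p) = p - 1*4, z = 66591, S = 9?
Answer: -2/7399 ≈ -0.00027031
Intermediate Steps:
I(n, p) = -4 + p (I(n, p) = p - 4 = -4 + p)
d(O, W) = 9*O (d(O, W) = O*9 = 9*O)
d(I(-2, f), -257)/z = (9*(-4 + 2))/66591 = (9*(-2))*(1/66591) = -18*1/66591 = -2/7399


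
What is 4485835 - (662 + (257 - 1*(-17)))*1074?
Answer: 3480571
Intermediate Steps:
4485835 - (662 + (257 - 1*(-17)))*1074 = 4485835 - (662 + (257 + 17))*1074 = 4485835 - (662 + 274)*1074 = 4485835 - 936*1074 = 4485835 - 1*1005264 = 4485835 - 1005264 = 3480571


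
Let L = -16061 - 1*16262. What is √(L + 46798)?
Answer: 5*√579 ≈ 120.31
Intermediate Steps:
L = -32323 (L = -16061 - 16262 = -32323)
√(L + 46798) = √(-32323 + 46798) = √14475 = 5*√579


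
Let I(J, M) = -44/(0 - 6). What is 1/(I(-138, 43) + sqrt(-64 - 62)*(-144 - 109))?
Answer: 3/3299395 + 621*I*sqrt(14)/6598790 ≈ 9.0926e-7 + 0.00035212*I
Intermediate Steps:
I(J, M) = 22/3 (I(J, M) = -44/(-6) = -44*(-1/6) = 22/3)
1/(I(-138, 43) + sqrt(-64 - 62)*(-144 - 109)) = 1/(22/3 + sqrt(-64 - 62)*(-144 - 109)) = 1/(22/3 + sqrt(-126)*(-253)) = 1/(22/3 + (3*I*sqrt(14))*(-253)) = 1/(22/3 - 759*I*sqrt(14))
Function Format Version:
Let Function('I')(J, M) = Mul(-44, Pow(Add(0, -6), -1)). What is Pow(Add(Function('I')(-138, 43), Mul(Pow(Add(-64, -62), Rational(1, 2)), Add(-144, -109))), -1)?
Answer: Add(Rational(3, 3299395), Mul(Rational(621, 6598790), I, Pow(14, Rational(1, 2)))) ≈ Add(9.0926e-7, Mul(0.00035212, I))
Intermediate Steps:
Function('I')(J, M) = Rational(22, 3) (Function('I')(J, M) = Mul(-44, Pow(-6, -1)) = Mul(-44, Rational(-1, 6)) = Rational(22, 3))
Pow(Add(Function('I')(-138, 43), Mul(Pow(Add(-64, -62), Rational(1, 2)), Add(-144, -109))), -1) = Pow(Add(Rational(22, 3), Mul(Pow(Add(-64, -62), Rational(1, 2)), Add(-144, -109))), -1) = Pow(Add(Rational(22, 3), Mul(Pow(-126, Rational(1, 2)), -253)), -1) = Pow(Add(Rational(22, 3), Mul(Mul(3, I, Pow(14, Rational(1, 2))), -253)), -1) = Pow(Add(Rational(22, 3), Mul(-759, I, Pow(14, Rational(1, 2)))), -1)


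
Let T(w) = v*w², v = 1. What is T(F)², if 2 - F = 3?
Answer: 1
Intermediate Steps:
F = -1 (F = 2 - 1*3 = 2 - 3 = -1)
T(w) = w² (T(w) = 1*w² = w²)
T(F)² = ((-1)²)² = 1² = 1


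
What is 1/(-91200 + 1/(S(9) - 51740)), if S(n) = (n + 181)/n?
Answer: -465470/42450864009 ≈ -1.0965e-5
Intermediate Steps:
S(n) = (181 + n)/n
1/(-91200 + 1/(S(9) - 51740)) = 1/(-91200 + 1/((181 + 9)/9 - 51740)) = 1/(-91200 + 1/((⅑)*190 - 51740)) = 1/(-91200 + 1/(190/9 - 51740)) = 1/(-91200 + 1/(-465470/9)) = 1/(-91200 - 9/465470) = 1/(-42450864009/465470) = -465470/42450864009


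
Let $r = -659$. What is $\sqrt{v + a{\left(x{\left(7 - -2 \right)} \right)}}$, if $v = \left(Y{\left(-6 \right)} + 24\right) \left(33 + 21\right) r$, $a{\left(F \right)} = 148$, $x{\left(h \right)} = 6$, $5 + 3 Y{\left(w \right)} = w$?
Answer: $i \sqrt{723434} \approx 850.55 i$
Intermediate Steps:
$Y{\left(w \right)} = - \frac{5}{3} + \frac{w}{3}$
$v = -723582$ ($v = \left(\left(- \frac{5}{3} + \frac{1}{3} \left(-6\right)\right) + 24\right) \left(33 + 21\right) \left(-659\right) = \left(\left(- \frac{5}{3} - 2\right) + 24\right) 54 \left(-659\right) = \left(- \frac{11}{3} + 24\right) 54 \left(-659\right) = \frac{61}{3} \cdot 54 \left(-659\right) = 1098 \left(-659\right) = -723582$)
$\sqrt{v + a{\left(x{\left(7 - -2 \right)} \right)}} = \sqrt{-723582 + 148} = \sqrt{-723434} = i \sqrt{723434}$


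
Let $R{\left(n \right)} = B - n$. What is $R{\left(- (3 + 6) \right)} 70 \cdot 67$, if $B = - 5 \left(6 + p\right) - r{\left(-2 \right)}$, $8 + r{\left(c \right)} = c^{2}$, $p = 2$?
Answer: $-126630$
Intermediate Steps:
$r{\left(c \right)} = -8 + c^{2}$
$B = -36$ ($B = - 5 \left(6 + 2\right) - \left(-8 + \left(-2\right)^{2}\right) = \left(-5\right) 8 - \left(-8 + 4\right) = -40 - -4 = -40 + 4 = -36$)
$R{\left(n \right)} = -36 - n$
$R{\left(- (3 + 6) \right)} 70 \cdot 67 = \left(-36 - - (3 + 6)\right) 70 \cdot 67 = \left(-36 - \left(-1\right) 9\right) 70 \cdot 67 = \left(-36 - -9\right) 70 \cdot 67 = \left(-36 + 9\right) 70 \cdot 67 = \left(-27\right) 70 \cdot 67 = \left(-1890\right) 67 = -126630$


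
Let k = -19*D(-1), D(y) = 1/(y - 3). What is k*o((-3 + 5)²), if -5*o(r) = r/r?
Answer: -19/20 ≈ -0.95000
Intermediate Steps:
D(y) = 1/(-3 + y)
o(r) = -⅕ (o(r) = -r/(5*r) = -⅕*1 = -⅕)
k = 19/4 (k = -19/(-3 - 1) = -19/(-4) = -19*(-¼) = 19/4 ≈ 4.7500)
k*o((-3 + 5)²) = (19/4)*(-⅕) = -19/20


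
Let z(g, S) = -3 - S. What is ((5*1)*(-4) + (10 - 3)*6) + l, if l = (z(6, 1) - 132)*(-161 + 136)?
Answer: 3422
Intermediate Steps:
l = 3400 (l = ((-3 - 1*1) - 132)*(-161 + 136) = ((-3 - 1) - 132)*(-25) = (-4 - 132)*(-25) = -136*(-25) = 3400)
((5*1)*(-4) + (10 - 3)*6) + l = ((5*1)*(-4) + (10 - 3)*6) + 3400 = (5*(-4) + 7*6) + 3400 = (-20 + 42) + 3400 = 22 + 3400 = 3422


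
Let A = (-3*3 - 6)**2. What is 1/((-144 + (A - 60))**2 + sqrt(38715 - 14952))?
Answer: 147/56906 - 89*sqrt(3)/170718 ≈ 0.0016802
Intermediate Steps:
A = 225 (A = (-9 - 6)**2 = (-15)**2 = 225)
1/((-144 + (A - 60))**2 + sqrt(38715 - 14952)) = 1/((-144 + (225 - 60))**2 + sqrt(38715 - 14952)) = 1/((-144 + 165)**2 + sqrt(23763)) = 1/(21**2 + 89*sqrt(3)) = 1/(441 + 89*sqrt(3))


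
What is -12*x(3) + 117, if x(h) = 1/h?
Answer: 113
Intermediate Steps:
-12*x(3) + 117 = -12/3 + 117 = -12*⅓ + 117 = -4 + 117 = 113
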